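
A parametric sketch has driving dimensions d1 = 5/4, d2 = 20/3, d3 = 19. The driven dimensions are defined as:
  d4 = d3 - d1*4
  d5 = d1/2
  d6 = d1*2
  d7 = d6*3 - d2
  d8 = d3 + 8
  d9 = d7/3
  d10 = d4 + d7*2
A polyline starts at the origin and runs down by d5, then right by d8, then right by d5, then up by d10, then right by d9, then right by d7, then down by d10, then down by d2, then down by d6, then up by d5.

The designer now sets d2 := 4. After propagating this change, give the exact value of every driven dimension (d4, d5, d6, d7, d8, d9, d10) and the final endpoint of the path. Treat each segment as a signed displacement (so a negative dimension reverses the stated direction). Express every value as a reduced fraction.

d4 = 14
d5 = 5/8
d6 = 5/2
d7 = 7/2
d8 = 27
d9 = 7/6
d10 = 21
endpoint = (775/24, -13/2)

Apply edit: d2 := 4
  d4 = d3 - d1*4 = 14
  d5 = d1/2 = 5/8
  d6 = d1*2 = 5/2
  d7 = d6*3 - d2 = 7/2
  d8 = d3 + 8 = 27
  d9 = d7/3 = 7/6
  d10 = d4 + d7*2 = 21
Walk from origin (0, 0):
  seg 1: down by d5 = 5/8 → (0, -5/8)
  seg 2: right by d8 = 27 → (27, -5/8)
  seg 3: right by d5 = 5/8 → (221/8, -5/8)
  seg 4: up by d10 = 21 → (221/8, 163/8)
  seg 5: right by d9 = 7/6 → (691/24, 163/8)
  seg 6: right by d7 = 7/2 → (775/24, 163/8)
  seg 7: down by d10 = 21 → (775/24, -5/8)
  seg 8: down by d2 = 4 → (775/24, -37/8)
  seg 9: down by d6 = 5/2 → (775/24, -57/8)
  seg 10: up by d5 = 5/8 → (775/24, -13/2)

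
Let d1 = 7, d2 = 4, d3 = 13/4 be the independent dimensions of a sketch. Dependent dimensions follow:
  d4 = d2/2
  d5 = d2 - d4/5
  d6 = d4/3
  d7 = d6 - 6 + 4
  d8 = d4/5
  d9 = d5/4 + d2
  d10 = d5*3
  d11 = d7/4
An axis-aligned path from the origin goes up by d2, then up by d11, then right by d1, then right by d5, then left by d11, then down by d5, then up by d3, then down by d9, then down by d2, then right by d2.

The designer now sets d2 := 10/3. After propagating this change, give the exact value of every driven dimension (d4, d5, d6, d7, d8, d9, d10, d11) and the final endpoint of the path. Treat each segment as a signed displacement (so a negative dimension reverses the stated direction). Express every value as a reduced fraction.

Apply edit: d2 := 10/3
  d4 = d2/2 = 5/3
  d5 = d2 - d4/5 = 3
  d6 = d4/3 = 5/9
  d7 = d6 - 6 + 4 = -13/9
  d8 = d4/5 = 1/3
  d9 = d5/4 + d2 = 49/12
  d10 = d5*3 = 9
  d11 = d7/4 = -13/36
Walk from origin (0, 0):
  seg 1: up by d2 = 10/3 → (0, 10/3)
  seg 2: up by d11 = -13/36 → (0, 107/36)
  seg 3: right by d1 = 7 → (7, 107/36)
  seg 4: right by d5 = 3 → (10, 107/36)
  seg 5: left by d11 = -13/36 → (373/36, 107/36)
  seg 6: down by d5 = 3 → (373/36, -1/36)
  seg 7: up by d3 = 13/4 → (373/36, 29/9)
  seg 8: down by d9 = 49/12 → (373/36, -31/36)
  seg 9: down by d2 = 10/3 → (373/36, -151/36)
  seg 10: right by d2 = 10/3 → (493/36, -151/36)

d4 = 5/3
d5 = 3
d6 = 5/9
d7 = -13/9
d8 = 1/3
d9 = 49/12
d10 = 9
d11 = -13/36
endpoint = (493/36, -151/36)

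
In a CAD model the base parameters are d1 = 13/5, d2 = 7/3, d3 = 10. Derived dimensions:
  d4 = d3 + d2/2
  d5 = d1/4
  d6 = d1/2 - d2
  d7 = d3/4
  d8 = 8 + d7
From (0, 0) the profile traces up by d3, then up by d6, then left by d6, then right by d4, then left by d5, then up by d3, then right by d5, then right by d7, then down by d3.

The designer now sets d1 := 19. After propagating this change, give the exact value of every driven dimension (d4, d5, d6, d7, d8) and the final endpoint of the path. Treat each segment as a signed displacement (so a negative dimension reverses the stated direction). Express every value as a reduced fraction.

Apply edit: d1 := 19
  d4 = d3 + d2/2 = 67/6
  d5 = d1/4 = 19/4
  d6 = d1/2 - d2 = 43/6
  d7 = d3/4 = 5/2
  d8 = 8 + d7 = 21/2
Walk from origin (0, 0):
  seg 1: up by d3 = 10 → (0, 10)
  seg 2: up by d6 = 43/6 → (0, 103/6)
  seg 3: left by d6 = 43/6 → (-43/6, 103/6)
  seg 4: right by d4 = 67/6 → (4, 103/6)
  seg 5: left by d5 = 19/4 → (-3/4, 103/6)
  seg 6: up by d3 = 10 → (-3/4, 163/6)
  seg 7: right by d5 = 19/4 → (4, 163/6)
  seg 8: right by d7 = 5/2 → (13/2, 163/6)
  seg 9: down by d3 = 10 → (13/2, 103/6)

d4 = 67/6
d5 = 19/4
d6 = 43/6
d7 = 5/2
d8 = 21/2
endpoint = (13/2, 103/6)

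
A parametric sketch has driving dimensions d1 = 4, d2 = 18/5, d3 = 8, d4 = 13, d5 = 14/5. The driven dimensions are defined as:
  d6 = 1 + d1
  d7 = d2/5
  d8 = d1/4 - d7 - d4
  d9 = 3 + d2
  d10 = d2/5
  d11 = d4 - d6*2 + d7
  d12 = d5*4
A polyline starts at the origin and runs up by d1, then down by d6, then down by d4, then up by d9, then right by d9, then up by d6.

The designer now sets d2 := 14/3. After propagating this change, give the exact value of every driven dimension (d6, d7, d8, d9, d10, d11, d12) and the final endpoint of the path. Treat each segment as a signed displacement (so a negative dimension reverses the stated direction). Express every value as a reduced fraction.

d6 = 5
d7 = 14/15
d8 = -194/15
d9 = 23/3
d10 = 14/15
d11 = 59/15
d12 = 56/5
endpoint = (23/3, -4/3)

Apply edit: d2 := 14/3
  d6 = 1 + d1 = 5
  d7 = d2/5 = 14/15
  d8 = d1/4 - d7 - d4 = -194/15
  d9 = 3 + d2 = 23/3
  d10 = d2/5 = 14/15
  d11 = d4 - d6*2 + d7 = 59/15
  d12 = d5*4 = 56/5
Walk from origin (0, 0):
  seg 1: up by d1 = 4 → (0, 4)
  seg 2: down by d6 = 5 → (0, -1)
  seg 3: down by d4 = 13 → (0, -14)
  seg 4: up by d9 = 23/3 → (0, -19/3)
  seg 5: right by d9 = 23/3 → (23/3, -19/3)
  seg 6: up by d6 = 5 → (23/3, -4/3)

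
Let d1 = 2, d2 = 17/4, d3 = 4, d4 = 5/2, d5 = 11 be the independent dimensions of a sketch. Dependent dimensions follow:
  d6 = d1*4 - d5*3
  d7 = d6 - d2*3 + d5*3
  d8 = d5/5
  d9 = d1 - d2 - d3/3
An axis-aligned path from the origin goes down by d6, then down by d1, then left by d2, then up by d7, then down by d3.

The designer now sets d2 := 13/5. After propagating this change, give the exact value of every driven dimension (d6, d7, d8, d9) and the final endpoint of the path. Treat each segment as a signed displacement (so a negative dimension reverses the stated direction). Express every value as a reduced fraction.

d6 = -25
d7 = 1/5
d8 = 11/5
d9 = -29/15
endpoint = (-13/5, 96/5)

Apply edit: d2 := 13/5
  d6 = d1*4 - d5*3 = -25
  d7 = d6 - d2*3 + d5*3 = 1/5
  d8 = d5/5 = 11/5
  d9 = d1 - d2 - d3/3 = -29/15
Walk from origin (0, 0):
  seg 1: down by d6 = -25 → (0, 25)
  seg 2: down by d1 = 2 → (0, 23)
  seg 3: left by d2 = 13/5 → (-13/5, 23)
  seg 4: up by d7 = 1/5 → (-13/5, 116/5)
  seg 5: down by d3 = 4 → (-13/5, 96/5)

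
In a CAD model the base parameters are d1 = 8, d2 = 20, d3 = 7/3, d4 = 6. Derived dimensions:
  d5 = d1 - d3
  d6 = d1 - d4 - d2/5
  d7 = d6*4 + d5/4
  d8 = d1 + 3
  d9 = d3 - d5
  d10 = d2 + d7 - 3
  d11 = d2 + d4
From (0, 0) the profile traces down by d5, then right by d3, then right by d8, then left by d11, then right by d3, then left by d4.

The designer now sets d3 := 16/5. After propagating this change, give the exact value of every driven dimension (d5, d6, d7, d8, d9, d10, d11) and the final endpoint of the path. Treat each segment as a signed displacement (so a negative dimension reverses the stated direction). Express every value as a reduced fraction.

d5 = 24/5
d6 = -2
d7 = -34/5
d8 = 11
d9 = -8/5
d10 = 51/5
d11 = 26
endpoint = (-73/5, -24/5)

Apply edit: d3 := 16/5
  d5 = d1 - d3 = 24/5
  d6 = d1 - d4 - d2/5 = -2
  d7 = d6*4 + d5/4 = -34/5
  d8 = d1 + 3 = 11
  d9 = d3 - d5 = -8/5
  d10 = d2 + d7 - 3 = 51/5
  d11 = d2 + d4 = 26
Walk from origin (0, 0):
  seg 1: down by d5 = 24/5 → (0, -24/5)
  seg 2: right by d3 = 16/5 → (16/5, -24/5)
  seg 3: right by d8 = 11 → (71/5, -24/5)
  seg 4: left by d11 = 26 → (-59/5, -24/5)
  seg 5: right by d3 = 16/5 → (-43/5, -24/5)
  seg 6: left by d4 = 6 → (-73/5, -24/5)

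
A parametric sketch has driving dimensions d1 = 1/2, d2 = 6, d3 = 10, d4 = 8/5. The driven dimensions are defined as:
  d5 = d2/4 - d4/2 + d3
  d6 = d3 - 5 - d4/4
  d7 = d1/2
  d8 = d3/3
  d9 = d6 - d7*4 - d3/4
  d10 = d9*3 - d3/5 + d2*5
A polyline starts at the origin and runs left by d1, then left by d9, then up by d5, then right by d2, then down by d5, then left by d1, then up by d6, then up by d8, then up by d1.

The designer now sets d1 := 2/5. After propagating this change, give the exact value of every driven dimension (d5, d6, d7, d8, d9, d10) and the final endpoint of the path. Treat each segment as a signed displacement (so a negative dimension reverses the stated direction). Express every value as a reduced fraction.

Apply edit: d1 := 2/5
  d5 = d2/4 - d4/2 + d3 = 107/10
  d6 = d3 - 5 - d4/4 = 23/5
  d7 = d1/2 = 1/5
  d8 = d3/3 = 10/3
  d9 = d6 - d7*4 - d3/4 = 13/10
  d10 = d9*3 - d3/5 + d2*5 = 319/10
Walk from origin (0, 0):
  seg 1: left by d1 = 2/5 → (-2/5, 0)
  seg 2: left by d9 = 13/10 → (-17/10, 0)
  seg 3: up by d5 = 107/10 → (-17/10, 107/10)
  seg 4: right by d2 = 6 → (43/10, 107/10)
  seg 5: down by d5 = 107/10 → (43/10, 0)
  seg 6: left by d1 = 2/5 → (39/10, 0)
  seg 7: up by d6 = 23/5 → (39/10, 23/5)
  seg 8: up by d8 = 10/3 → (39/10, 119/15)
  seg 9: up by d1 = 2/5 → (39/10, 25/3)

d5 = 107/10
d6 = 23/5
d7 = 1/5
d8 = 10/3
d9 = 13/10
d10 = 319/10
endpoint = (39/10, 25/3)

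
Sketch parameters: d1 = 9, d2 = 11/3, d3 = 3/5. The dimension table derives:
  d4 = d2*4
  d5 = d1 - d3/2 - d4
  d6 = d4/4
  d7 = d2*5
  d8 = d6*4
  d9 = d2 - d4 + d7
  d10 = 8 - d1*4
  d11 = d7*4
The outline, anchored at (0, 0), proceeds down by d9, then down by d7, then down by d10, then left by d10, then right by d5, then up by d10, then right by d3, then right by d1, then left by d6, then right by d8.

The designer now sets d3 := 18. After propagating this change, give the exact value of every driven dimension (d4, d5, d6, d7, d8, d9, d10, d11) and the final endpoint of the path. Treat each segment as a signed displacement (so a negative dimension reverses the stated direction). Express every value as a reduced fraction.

d4 = 44/3
d5 = -44/3
d6 = 11/3
d7 = 55/3
d8 = 44/3
d9 = 22/3
d10 = -28
d11 = 220/3
endpoint = (154/3, -77/3)

Apply edit: d3 := 18
  d4 = d2*4 = 44/3
  d5 = d1 - d3/2 - d4 = -44/3
  d6 = d4/4 = 11/3
  d7 = d2*5 = 55/3
  d8 = d6*4 = 44/3
  d9 = d2 - d4 + d7 = 22/3
  d10 = 8 - d1*4 = -28
  d11 = d7*4 = 220/3
Walk from origin (0, 0):
  seg 1: down by d9 = 22/3 → (0, -22/3)
  seg 2: down by d7 = 55/3 → (0, -77/3)
  seg 3: down by d10 = -28 → (0, 7/3)
  seg 4: left by d10 = -28 → (28, 7/3)
  seg 5: right by d5 = -44/3 → (40/3, 7/3)
  seg 6: up by d10 = -28 → (40/3, -77/3)
  seg 7: right by d3 = 18 → (94/3, -77/3)
  seg 8: right by d1 = 9 → (121/3, -77/3)
  seg 9: left by d6 = 11/3 → (110/3, -77/3)
  seg 10: right by d8 = 44/3 → (154/3, -77/3)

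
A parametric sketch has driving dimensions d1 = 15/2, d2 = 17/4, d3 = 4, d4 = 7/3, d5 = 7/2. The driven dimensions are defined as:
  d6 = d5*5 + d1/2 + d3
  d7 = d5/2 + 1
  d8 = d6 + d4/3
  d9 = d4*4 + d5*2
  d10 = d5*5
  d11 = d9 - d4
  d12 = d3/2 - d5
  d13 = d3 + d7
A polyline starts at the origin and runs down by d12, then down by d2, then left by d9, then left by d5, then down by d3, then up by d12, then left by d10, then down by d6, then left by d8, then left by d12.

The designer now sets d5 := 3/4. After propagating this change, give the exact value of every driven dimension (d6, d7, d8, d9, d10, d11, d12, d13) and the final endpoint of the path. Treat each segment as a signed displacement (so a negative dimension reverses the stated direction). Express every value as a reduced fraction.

d6 = 23/2
d7 = 11/8
d8 = 221/18
d9 = 65/6
d10 = 15/4
d11 = 17/2
d12 = 5/4
d13 = 43/8
endpoint = (-1039/36, -79/4)

Apply edit: d5 := 3/4
  d6 = d5*5 + d1/2 + d3 = 23/2
  d7 = d5/2 + 1 = 11/8
  d8 = d6 + d4/3 = 221/18
  d9 = d4*4 + d5*2 = 65/6
  d10 = d5*5 = 15/4
  d11 = d9 - d4 = 17/2
  d12 = d3/2 - d5 = 5/4
  d13 = d3 + d7 = 43/8
Walk from origin (0, 0):
  seg 1: down by d12 = 5/4 → (0, -5/4)
  seg 2: down by d2 = 17/4 → (0, -11/2)
  seg 3: left by d9 = 65/6 → (-65/6, -11/2)
  seg 4: left by d5 = 3/4 → (-139/12, -11/2)
  seg 5: down by d3 = 4 → (-139/12, -19/2)
  seg 6: up by d12 = 5/4 → (-139/12, -33/4)
  seg 7: left by d10 = 15/4 → (-46/3, -33/4)
  seg 8: down by d6 = 23/2 → (-46/3, -79/4)
  seg 9: left by d8 = 221/18 → (-497/18, -79/4)
  seg 10: left by d12 = 5/4 → (-1039/36, -79/4)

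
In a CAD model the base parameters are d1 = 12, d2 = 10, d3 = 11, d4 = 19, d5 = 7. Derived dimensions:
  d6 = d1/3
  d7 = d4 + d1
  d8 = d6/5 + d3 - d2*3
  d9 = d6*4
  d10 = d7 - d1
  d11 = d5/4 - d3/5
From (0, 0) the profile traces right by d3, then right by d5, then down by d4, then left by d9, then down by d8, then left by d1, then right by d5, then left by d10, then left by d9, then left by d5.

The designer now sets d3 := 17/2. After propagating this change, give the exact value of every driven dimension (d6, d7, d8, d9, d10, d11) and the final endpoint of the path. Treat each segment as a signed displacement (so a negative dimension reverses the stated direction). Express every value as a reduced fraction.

Apply edit: d3 := 17/2
  d6 = d1/3 = 4
  d7 = d4 + d1 = 31
  d8 = d6/5 + d3 - d2*3 = -207/10
  d9 = d6*4 = 16
  d10 = d7 - d1 = 19
  d11 = d5/4 - d3/5 = 1/20
Walk from origin (0, 0):
  seg 1: right by d3 = 17/2 → (17/2, 0)
  seg 2: right by d5 = 7 → (31/2, 0)
  seg 3: down by d4 = 19 → (31/2, -19)
  seg 4: left by d9 = 16 → (-1/2, -19)
  seg 5: down by d8 = -207/10 → (-1/2, 17/10)
  seg 6: left by d1 = 12 → (-25/2, 17/10)
  seg 7: right by d5 = 7 → (-11/2, 17/10)
  seg 8: left by d10 = 19 → (-49/2, 17/10)
  seg 9: left by d9 = 16 → (-81/2, 17/10)
  seg 10: left by d5 = 7 → (-95/2, 17/10)

d6 = 4
d7 = 31
d8 = -207/10
d9 = 16
d10 = 19
d11 = 1/20
endpoint = (-95/2, 17/10)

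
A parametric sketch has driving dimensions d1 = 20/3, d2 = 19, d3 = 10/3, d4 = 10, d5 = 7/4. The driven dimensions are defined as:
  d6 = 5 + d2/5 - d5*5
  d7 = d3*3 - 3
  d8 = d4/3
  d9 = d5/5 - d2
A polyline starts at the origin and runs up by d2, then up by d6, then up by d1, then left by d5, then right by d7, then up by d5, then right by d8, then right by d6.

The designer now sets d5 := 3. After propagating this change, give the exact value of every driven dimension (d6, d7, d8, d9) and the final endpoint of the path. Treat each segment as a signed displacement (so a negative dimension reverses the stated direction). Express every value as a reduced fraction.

Apply edit: d5 := 3
  d6 = 5 + d2/5 - d5*5 = -31/5
  d7 = d3*3 - 3 = 7
  d8 = d4/3 = 10/3
  d9 = d5/5 - d2 = -92/5
Walk from origin (0, 0):
  seg 1: up by d2 = 19 → (0, 19)
  seg 2: up by d6 = -31/5 → (0, 64/5)
  seg 3: up by d1 = 20/3 → (0, 292/15)
  seg 4: left by d5 = 3 → (-3, 292/15)
  seg 5: right by d7 = 7 → (4, 292/15)
  seg 6: up by d5 = 3 → (4, 337/15)
  seg 7: right by d8 = 10/3 → (22/3, 337/15)
  seg 8: right by d6 = -31/5 → (17/15, 337/15)

d6 = -31/5
d7 = 7
d8 = 10/3
d9 = -92/5
endpoint = (17/15, 337/15)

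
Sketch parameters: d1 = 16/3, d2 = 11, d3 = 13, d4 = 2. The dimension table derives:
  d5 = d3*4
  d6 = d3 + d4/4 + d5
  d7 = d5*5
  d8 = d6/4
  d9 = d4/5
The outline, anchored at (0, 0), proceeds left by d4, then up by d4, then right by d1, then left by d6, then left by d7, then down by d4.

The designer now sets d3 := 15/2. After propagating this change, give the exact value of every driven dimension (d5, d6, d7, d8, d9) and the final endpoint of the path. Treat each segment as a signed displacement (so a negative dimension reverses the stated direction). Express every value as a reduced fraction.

d5 = 30
d6 = 38
d7 = 150
d8 = 19/2
d9 = 2/5
endpoint = (-554/3, 0)

Apply edit: d3 := 15/2
  d5 = d3*4 = 30
  d6 = d3 + d4/4 + d5 = 38
  d7 = d5*5 = 150
  d8 = d6/4 = 19/2
  d9 = d4/5 = 2/5
Walk from origin (0, 0):
  seg 1: left by d4 = 2 → (-2, 0)
  seg 2: up by d4 = 2 → (-2, 2)
  seg 3: right by d1 = 16/3 → (10/3, 2)
  seg 4: left by d6 = 38 → (-104/3, 2)
  seg 5: left by d7 = 150 → (-554/3, 2)
  seg 6: down by d4 = 2 → (-554/3, 0)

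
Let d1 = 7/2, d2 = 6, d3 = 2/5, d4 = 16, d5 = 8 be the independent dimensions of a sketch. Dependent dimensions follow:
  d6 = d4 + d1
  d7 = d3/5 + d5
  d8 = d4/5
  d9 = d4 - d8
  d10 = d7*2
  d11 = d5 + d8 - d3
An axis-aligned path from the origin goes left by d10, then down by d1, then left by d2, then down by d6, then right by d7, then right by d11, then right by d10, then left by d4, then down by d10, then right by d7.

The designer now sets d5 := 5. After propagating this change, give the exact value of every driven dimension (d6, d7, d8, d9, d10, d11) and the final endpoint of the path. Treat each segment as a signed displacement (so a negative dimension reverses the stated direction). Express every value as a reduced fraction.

Apply edit: d5 := 5
  d6 = d4 + d1 = 39/2
  d7 = d3/5 + d5 = 127/25
  d8 = d4/5 = 16/5
  d9 = d4 - d8 = 64/5
  d10 = d7*2 = 254/25
  d11 = d5 + d8 - d3 = 39/5
Walk from origin (0, 0):
  seg 1: left by d10 = 254/25 → (-254/25, 0)
  seg 2: down by d1 = 7/2 → (-254/25, -7/2)
  seg 3: left by d2 = 6 → (-404/25, -7/2)
  seg 4: down by d6 = 39/2 → (-404/25, -23)
  seg 5: right by d7 = 127/25 → (-277/25, -23)
  seg 6: right by d11 = 39/5 → (-82/25, -23)
  seg 7: right by d10 = 254/25 → (172/25, -23)
  seg 8: left by d4 = 16 → (-228/25, -23)
  seg 9: down by d10 = 254/25 → (-228/25, -829/25)
  seg 10: right by d7 = 127/25 → (-101/25, -829/25)

d6 = 39/2
d7 = 127/25
d8 = 16/5
d9 = 64/5
d10 = 254/25
d11 = 39/5
endpoint = (-101/25, -829/25)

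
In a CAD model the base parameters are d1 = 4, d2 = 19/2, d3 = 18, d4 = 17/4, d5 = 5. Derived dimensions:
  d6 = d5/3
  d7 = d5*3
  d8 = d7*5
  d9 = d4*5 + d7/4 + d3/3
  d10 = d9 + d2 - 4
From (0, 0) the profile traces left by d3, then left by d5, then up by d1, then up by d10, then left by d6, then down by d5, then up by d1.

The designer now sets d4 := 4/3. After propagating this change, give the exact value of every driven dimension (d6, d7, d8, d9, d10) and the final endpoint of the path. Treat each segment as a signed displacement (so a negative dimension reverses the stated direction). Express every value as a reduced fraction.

d6 = 5/3
d7 = 15
d8 = 75
d9 = 197/12
d10 = 263/12
endpoint = (-74/3, 299/12)

Apply edit: d4 := 4/3
  d6 = d5/3 = 5/3
  d7 = d5*3 = 15
  d8 = d7*5 = 75
  d9 = d4*5 + d7/4 + d3/3 = 197/12
  d10 = d9 + d2 - 4 = 263/12
Walk from origin (0, 0):
  seg 1: left by d3 = 18 → (-18, 0)
  seg 2: left by d5 = 5 → (-23, 0)
  seg 3: up by d1 = 4 → (-23, 4)
  seg 4: up by d10 = 263/12 → (-23, 311/12)
  seg 5: left by d6 = 5/3 → (-74/3, 311/12)
  seg 6: down by d5 = 5 → (-74/3, 251/12)
  seg 7: up by d1 = 4 → (-74/3, 299/12)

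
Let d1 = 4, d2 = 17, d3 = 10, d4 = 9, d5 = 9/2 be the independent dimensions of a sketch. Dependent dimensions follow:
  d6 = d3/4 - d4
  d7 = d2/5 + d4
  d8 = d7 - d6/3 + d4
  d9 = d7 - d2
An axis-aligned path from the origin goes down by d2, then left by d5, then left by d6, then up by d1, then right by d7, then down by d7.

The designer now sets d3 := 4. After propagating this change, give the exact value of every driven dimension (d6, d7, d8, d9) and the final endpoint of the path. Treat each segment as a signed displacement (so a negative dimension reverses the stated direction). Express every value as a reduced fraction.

Apply edit: d3 := 4
  d6 = d3/4 - d4 = -8
  d7 = d2/5 + d4 = 62/5
  d8 = d7 - d6/3 + d4 = 361/15
  d9 = d7 - d2 = -23/5
Walk from origin (0, 0):
  seg 1: down by d2 = 17 → (0, -17)
  seg 2: left by d5 = 9/2 → (-9/2, -17)
  seg 3: left by d6 = -8 → (7/2, -17)
  seg 4: up by d1 = 4 → (7/2, -13)
  seg 5: right by d7 = 62/5 → (159/10, -13)
  seg 6: down by d7 = 62/5 → (159/10, -127/5)

d6 = -8
d7 = 62/5
d8 = 361/15
d9 = -23/5
endpoint = (159/10, -127/5)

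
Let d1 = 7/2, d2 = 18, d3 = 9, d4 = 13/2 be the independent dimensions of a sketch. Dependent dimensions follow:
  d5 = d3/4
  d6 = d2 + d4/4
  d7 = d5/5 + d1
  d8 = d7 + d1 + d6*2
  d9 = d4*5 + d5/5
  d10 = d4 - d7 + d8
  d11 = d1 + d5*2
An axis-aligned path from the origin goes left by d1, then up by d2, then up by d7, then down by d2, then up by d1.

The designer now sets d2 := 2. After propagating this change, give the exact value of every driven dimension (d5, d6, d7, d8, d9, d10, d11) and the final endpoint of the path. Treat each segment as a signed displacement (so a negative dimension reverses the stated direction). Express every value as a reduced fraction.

Apply edit: d2 := 2
  d5 = d3/4 = 9/4
  d6 = d2 + d4/4 = 29/8
  d7 = d5/5 + d1 = 79/20
  d8 = d7 + d1 + d6*2 = 147/10
  d9 = d4*5 + d5/5 = 659/20
  d10 = d4 - d7 + d8 = 69/4
  d11 = d1 + d5*2 = 8
Walk from origin (0, 0):
  seg 1: left by d1 = 7/2 → (-7/2, 0)
  seg 2: up by d2 = 2 → (-7/2, 2)
  seg 3: up by d7 = 79/20 → (-7/2, 119/20)
  seg 4: down by d2 = 2 → (-7/2, 79/20)
  seg 5: up by d1 = 7/2 → (-7/2, 149/20)

d5 = 9/4
d6 = 29/8
d7 = 79/20
d8 = 147/10
d9 = 659/20
d10 = 69/4
d11 = 8
endpoint = (-7/2, 149/20)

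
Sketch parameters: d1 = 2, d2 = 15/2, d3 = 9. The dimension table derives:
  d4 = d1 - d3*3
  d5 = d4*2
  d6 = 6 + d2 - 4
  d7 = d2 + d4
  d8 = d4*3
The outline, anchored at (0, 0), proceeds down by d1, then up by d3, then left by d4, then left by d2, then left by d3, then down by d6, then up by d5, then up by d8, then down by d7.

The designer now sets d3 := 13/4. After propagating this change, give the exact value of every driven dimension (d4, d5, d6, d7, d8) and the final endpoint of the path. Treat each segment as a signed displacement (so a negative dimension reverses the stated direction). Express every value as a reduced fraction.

d4 = -31/4
d5 = -31/2
d6 = 19/2
d7 = -1/4
d8 = -93/4
endpoint = (-3, -187/4)

Apply edit: d3 := 13/4
  d4 = d1 - d3*3 = -31/4
  d5 = d4*2 = -31/2
  d6 = 6 + d2 - 4 = 19/2
  d7 = d2 + d4 = -1/4
  d8 = d4*3 = -93/4
Walk from origin (0, 0):
  seg 1: down by d1 = 2 → (0, -2)
  seg 2: up by d3 = 13/4 → (0, 5/4)
  seg 3: left by d4 = -31/4 → (31/4, 5/4)
  seg 4: left by d2 = 15/2 → (1/4, 5/4)
  seg 5: left by d3 = 13/4 → (-3, 5/4)
  seg 6: down by d6 = 19/2 → (-3, -33/4)
  seg 7: up by d5 = -31/2 → (-3, -95/4)
  seg 8: up by d8 = -93/4 → (-3, -47)
  seg 9: down by d7 = -1/4 → (-3, -187/4)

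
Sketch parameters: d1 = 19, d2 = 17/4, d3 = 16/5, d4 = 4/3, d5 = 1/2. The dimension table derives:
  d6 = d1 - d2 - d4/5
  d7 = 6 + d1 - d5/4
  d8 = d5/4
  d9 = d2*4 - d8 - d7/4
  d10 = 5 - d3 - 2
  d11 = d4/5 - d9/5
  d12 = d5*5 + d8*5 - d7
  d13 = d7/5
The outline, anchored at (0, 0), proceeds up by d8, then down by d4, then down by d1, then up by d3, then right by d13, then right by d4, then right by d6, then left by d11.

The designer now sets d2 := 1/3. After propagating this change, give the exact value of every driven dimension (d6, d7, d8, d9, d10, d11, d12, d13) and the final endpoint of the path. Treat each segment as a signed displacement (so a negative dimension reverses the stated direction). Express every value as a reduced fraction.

d6 = 92/5
d7 = 199/8
d8 = 1/8
d9 = -481/96
d10 = -1/5
d11 = 203/160
d12 = -87/4
d13 = 199/40
endpoint = (11251/480, -2041/120)

Apply edit: d2 := 1/3
  d6 = d1 - d2 - d4/5 = 92/5
  d7 = 6 + d1 - d5/4 = 199/8
  d8 = d5/4 = 1/8
  d9 = d2*4 - d8 - d7/4 = -481/96
  d10 = 5 - d3 - 2 = -1/5
  d11 = d4/5 - d9/5 = 203/160
  d12 = d5*5 + d8*5 - d7 = -87/4
  d13 = d7/5 = 199/40
Walk from origin (0, 0):
  seg 1: up by d8 = 1/8 → (0, 1/8)
  seg 2: down by d4 = 4/3 → (0, -29/24)
  seg 3: down by d1 = 19 → (0, -485/24)
  seg 4: up by d3 = 16/5 → (0, -2041/120)
  seg 5: right by d13 = 199/40 → (199/40, -2041/120)
  seg 6: right by d4 = 4/3 → (757/120, -2041/120)
  seg 7: right by d6 = 92/5 → (593/24, -2041/120)
  seg 8: left by d11 = 203/160 → (11251/480, -2041/120)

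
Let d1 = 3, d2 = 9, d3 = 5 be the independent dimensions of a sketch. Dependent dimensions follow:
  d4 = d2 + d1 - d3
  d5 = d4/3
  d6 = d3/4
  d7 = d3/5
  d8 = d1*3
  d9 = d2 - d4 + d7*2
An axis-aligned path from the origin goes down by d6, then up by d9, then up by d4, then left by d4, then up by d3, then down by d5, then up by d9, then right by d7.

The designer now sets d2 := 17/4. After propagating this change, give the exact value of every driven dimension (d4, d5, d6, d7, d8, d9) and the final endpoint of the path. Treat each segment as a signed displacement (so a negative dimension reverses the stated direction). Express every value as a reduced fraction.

Apply edit: d2 := 17/4
  d4 = d2 + d1 - d3 = 9/4
  d5 = d4/3 = 3/4
  d6 = d3/4 = 5/4
  d7 = d3/5 = 1
  d8 = d1*3 = 9
  d9 = d2 - d4 + d7*2 = 4
Walk from origin (0, 0):
  seg 1: down by d6 = 5/4 → (0, -5/4)
  seg 2: up by d9 = 4 → (0, 11/4)
  seg 3: up by d4 = 9/4 → (0, 5)
  seg 4: left by d4 = 9/4 → (-9/4, 5)
  seg 5: up by d3 = 5 → (-9/4, 10)
  seg 6: down by d5 = 3/4 → (-9/4, 37/4)
  seg 7: up by d9 = 4 → (-9/4, 53/4)
  seg 8: right by d7 = 1 → (-5/4, 53/4)

d4 = 9/4
d5 = 3/4
d6 = 5/4
d7 = 1
d8 = 9
d9 = 4
endpoint = (-5/4, 53/4)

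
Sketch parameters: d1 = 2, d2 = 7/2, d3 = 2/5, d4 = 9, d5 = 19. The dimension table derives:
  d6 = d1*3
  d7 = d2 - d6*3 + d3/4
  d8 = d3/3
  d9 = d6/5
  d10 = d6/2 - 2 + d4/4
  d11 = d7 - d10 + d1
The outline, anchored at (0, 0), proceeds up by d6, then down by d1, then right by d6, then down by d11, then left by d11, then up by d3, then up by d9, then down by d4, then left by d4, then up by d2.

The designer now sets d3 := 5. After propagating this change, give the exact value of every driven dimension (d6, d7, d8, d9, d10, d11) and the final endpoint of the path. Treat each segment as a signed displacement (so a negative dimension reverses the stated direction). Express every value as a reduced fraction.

d6 = 6
d7 = -53/4
d8 = 5/3
d9 = 6/5
d10 = 13/4
d11 = -29/2
endpoint = (23/2, 96/5)

Apply edit: d3 := 5
  d6 = d1*3 = 6
  d7 = d2 - d6*3 + d3/4 = -53/4
  d8 = d3/3 = 5/3
  d9 = d6/5 = 6/5
  d10 = d6/2 - 2 + d4/4 = 13/4
  d11 = d7 - d10 + d1 = -29/2
Walk from origin (0, 0):
  seg 1: up by d6 = 6 → (0, 6)
  seg 2: down by d1 = 2 → (0, 4)
  seg 3: right by d6 = 6 → (6, 4)
  seg 4: down by d11 = -29/2 → (6, 37/2)
  seg 5: left by d11 = -29/2 → (41/2, 37/2)
  seg 6: up by d3 = 5 → (41/2, 47/2)
  seg 7: up by d9 = 6/5 → (41/2, 247/10)
  seg 8: down by d4 = 9 → (41/2, 157/10)
  seg 9: left by d4 = 9 → (23/2, 157/10)
  seg 10: up by d2 = 7/2 → (23/2, 96/5)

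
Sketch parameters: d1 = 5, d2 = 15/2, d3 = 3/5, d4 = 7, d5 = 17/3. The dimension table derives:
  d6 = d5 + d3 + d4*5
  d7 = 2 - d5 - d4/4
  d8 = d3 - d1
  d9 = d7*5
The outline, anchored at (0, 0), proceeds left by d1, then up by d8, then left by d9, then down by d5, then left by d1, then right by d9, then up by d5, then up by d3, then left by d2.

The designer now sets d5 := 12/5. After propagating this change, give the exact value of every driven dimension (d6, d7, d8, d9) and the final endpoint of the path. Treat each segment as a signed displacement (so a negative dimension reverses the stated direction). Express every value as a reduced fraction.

Apply edit: d5 := 12/5
  d6 = d5 + d3 + d4*5 = 38
  d7 = 2 - d5 - d4/4 = -43/20
  d8 = d3 - d1 = -22/5
  d9 = d7*5 = -43/4
Walk from origin (0, 0):
  seg 1: left by d1 = 5 → (-5, 0)
  seg 2: up by d8 = -22/5 → (-5, -22/5)
  seg 3: left by d9 = -43/4 → (23/4, -22/5)
  seg 4: down by d5 = 12/5 → (23/4, -34/5)
  seg 5: left by d1 = 5 → (3/4, -34/5)
  seg 6: right by d9 = -43/4 → (-10, -34/5)
  seg 7: up by d5 = 12/5 → (-10, -22/5)
  seg 8: up by d3 = 3/5 → (-10, -19/5)
  seg 9: left by d2 = 15/2 → (-35/2, -19/5)

d6 = 38
d7 = -43/20
d8 = -22/5
d9 = -43/4
endpoint = (-35/2, -19/5)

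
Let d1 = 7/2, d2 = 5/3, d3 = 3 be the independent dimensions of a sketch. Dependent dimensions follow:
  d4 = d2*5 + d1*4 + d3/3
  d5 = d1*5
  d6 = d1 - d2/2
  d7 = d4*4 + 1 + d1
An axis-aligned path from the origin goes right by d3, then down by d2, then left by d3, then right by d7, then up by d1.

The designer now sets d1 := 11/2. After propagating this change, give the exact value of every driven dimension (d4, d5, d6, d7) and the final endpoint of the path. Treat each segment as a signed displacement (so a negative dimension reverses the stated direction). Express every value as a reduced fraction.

d4 = 94/3
d5 = 55/2
d6 = 14/3
d7 = 791/6
endpoint = (791/6, 23/6)

Apply edit: d1 := 11/2
  d4 = d2*5 + d1*4 + d3/3 = 94/3
  d5 = d1*5 = 55/2
  d6 = d1 - d2/2 = 14/3
  d7 = d4*4 + 1 + d1 = 791/6
Walk from origin (0, 0):
  seg 1: right by d3 = 3 → (3, 0)
  seg 2: down by d2 = 5/3 → (3, -5/3)
  seg 3: left by d3 = 3 → (0, -5/3)
  seg 4: right by d7 = 791/6 → (791/6, -5/3)
  seg 5: up by d1 = 11/2 → (791/6, 23/6)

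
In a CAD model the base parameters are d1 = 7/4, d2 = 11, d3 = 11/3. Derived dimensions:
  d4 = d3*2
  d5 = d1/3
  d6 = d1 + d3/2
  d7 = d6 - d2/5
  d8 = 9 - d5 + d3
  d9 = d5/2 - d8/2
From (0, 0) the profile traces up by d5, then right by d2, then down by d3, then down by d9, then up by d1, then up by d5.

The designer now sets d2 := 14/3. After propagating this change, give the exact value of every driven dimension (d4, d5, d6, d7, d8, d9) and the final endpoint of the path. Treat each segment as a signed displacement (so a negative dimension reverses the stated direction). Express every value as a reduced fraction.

Apply edit: d2 := 14/3
  d4 = d3*2 = 22/3
  d5 = d1/3 = 7/12
  d6 = d1 + d3/2 = 43/12
  d7 = d6 - d2/5 = 53/20
  d8 = 9 - d5 + d3 = 145/12
  d9 = d5/2 - d8/2 = -23/4
Walk from origin (0, 0):
  seg 1: up by d5 = 7/12 → (0, 7/12)
  seg 2: right by d2 = 14/3 → (14/3, 7/12)
  seg 3: down by d3 = 11/3 → (14/3, -37/12)
  seg 4: down by d9 = -23/4 → (14/3, 8/3)
  seg 5: up by d1 = 7/4 → (14/3, 53/12)
  seg 6: up by d5 = 7/12 → (14/3, 5)

d4 = 22/3
d5 = 7/12
d6 = 43/12
d7 = 53/20
d8 = 145/12
d9 = -23/4
endpoint = (14/3, 5)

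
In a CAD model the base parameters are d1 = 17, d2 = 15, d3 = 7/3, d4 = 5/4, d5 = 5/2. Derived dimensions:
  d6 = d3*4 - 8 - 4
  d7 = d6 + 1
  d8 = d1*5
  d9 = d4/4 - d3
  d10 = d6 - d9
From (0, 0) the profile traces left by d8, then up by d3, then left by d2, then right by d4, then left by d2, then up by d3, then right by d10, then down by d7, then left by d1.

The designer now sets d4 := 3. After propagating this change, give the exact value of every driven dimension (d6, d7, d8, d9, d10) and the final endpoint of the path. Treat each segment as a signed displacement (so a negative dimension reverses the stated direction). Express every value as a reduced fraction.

Apply edit: d4 := 3
  d6 = d3*4 - 8 - 4 = -8/3
  d7 = d6 + 1 = -5/3
  d8 = d1*5 = 85
  d9 = d4/4 - d3 = -19/12
  d10 = d6 - d9 = -13/12
Walk from origin (0, 0):
  seg 1: left by d8 = 85 → (-85, 0)
  seg 2: up by d3 = 7/3 → (-85, 7/3)
  seg 3: left by d2 = 15 → (-100, 7/3)
  seg 4: right by d4 = 3 → (-97, 7/3)
  seg 5: left by d2 = 15 → (-112, 7/3)
  seg 6: up by d3 = 7/3 → (-112, 14/3)
  seg 7: right by d10 = -13/12 → (-1357/12, 14/3)
  seg 8: down by d7 = -5/3 → (-1357/12, 19/3)
  seg 9: left by d1 = 17 → (-1561/12, 19/3)

d6 = -8/3
d7 = -5/3
d8 = 85
d9 = -19/12
d10 = -13/12
endpoint = (-1561/12, 19/3)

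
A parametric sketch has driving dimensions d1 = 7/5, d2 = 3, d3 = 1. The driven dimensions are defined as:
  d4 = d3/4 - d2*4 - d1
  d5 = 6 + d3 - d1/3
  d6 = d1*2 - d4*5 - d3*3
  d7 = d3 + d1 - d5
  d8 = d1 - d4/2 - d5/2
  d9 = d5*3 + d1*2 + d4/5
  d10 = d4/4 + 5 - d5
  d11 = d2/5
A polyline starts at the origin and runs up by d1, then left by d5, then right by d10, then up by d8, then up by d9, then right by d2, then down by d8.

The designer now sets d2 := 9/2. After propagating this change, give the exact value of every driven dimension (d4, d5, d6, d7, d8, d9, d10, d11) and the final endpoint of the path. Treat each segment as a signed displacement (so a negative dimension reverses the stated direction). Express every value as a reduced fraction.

Apply edit: d2 := 9/2
  d4 = d3/4 - d2*4 - d1 = -383/20
  d5 = 6 + d3 - d1/3 = 98/15
  d6 = d1*2 - d4*5 - d3*3 = 1911/20
  d7 = d3 + d1 - d5 = -62/15
  d8 = d1 - d4/2 - d5/2 = 185/24
  d9 = d5*3 + d1*2 + d4/5 = 1857/100
  d10 = d4/4 + 5 - d5 = -1517/240
  d11 = d2/5 = 9/10
Walk from origin (0, 0):
  seg 1: up by d1 = 7/5 → (0, 7/5)
  seg 2: left by d5 = 98/15 → (-98/15, 7/5)
  seg 3: right by d10 = -1517/240 → (-617/48, 7/5)
  seg 4: up by d8 = 185/24 → (-617/48, 1093/120)
  seg 5: up by d9 = 1857/100 → (-617/48, 16607/600)
  seg 6: right by d2 = 9/2 → (-401/48, 16607/600)
  seg 7: down by d8 = 185/24 → (-401/48, 1997/100)

d4 = -383/20
d5 = 98/15
d6 = 1911/20
d7 = -62/15
d8 = 185/24
d9 = 1857/100
d10 = -1517/240
d11 = 9/10
endpoint = (-401/48, 1997/100)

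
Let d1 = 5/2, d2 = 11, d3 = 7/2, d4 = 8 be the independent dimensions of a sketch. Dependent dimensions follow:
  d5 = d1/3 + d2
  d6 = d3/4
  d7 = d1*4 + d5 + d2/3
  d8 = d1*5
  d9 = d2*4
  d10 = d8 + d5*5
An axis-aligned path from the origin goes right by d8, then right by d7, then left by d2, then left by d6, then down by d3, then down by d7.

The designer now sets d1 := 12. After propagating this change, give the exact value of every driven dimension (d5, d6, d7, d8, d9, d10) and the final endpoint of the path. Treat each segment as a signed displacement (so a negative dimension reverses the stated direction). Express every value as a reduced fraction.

d5 = 15
d6 = 7/8
d7 = 200/3
d8 = 60
d9 = 44
d10 = 135
endpoint = (2755/24, -421/6)

Apply edit: d1 := 12
  d5 = d1/3 + d2 = 15
  d6 = d3/4 = 7/8
  d7 = d1*4 + d5 + d2/3 = 200/3
  d8 = d1*5 = 60
  d9 = d2*4 = 44
  d10 = d8 + d5*5 = 135
Walk from origin (0, 0):
  seg 1: right by d8 = 60 → (60, 0)
  seg 2: right by d7 = 200/3 → (380/3, 0)
  seg 3: left by d2 = 11 → (347/3, 0)
  seg 4: left by d6 = 7/8 → (2755/24, 0)
  seg 5: down by d3 = 7/2 → (2755/24, -7/2)
  seg 6: down by d7 = 200/3 → (2755/24, -421/6)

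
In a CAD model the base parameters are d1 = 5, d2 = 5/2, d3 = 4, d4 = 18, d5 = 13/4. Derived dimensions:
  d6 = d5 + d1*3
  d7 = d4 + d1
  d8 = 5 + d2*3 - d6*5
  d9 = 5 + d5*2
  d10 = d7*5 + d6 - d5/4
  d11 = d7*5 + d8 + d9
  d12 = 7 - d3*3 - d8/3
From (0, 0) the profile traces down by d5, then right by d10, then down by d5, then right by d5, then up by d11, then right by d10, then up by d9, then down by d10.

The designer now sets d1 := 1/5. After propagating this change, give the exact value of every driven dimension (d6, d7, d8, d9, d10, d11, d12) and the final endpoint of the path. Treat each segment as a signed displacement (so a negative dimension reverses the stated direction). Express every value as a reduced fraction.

Apply edit: d1 := 1/5
  d6 = d5 + d1*3 = 77/20
  d7 = d4 + d1 = 91/5
  d8 = 5 + d2*3 - d6*5 = -27/4
  d9 = 5 + d5*2 = 23/2
  d10 = d7*5 + d6 - d5/4 = 7523/80
  d11 = d7*5 + d8 + d9 = 383/4
  d12 = 7 - d3*3 - d8/3 = -11/4
Walk from origin (0, 0):
  seg 1: down by d5 = 13/4 → (0, -13/4)
  seg 2: right by d10 = 7523/80 → (7523/80, -13/4)
  seg 3: down by d5 = 13/4 → (7523/80, -13/2)
  seg 4: right by d5 = 13/4 → (7783/80, -13/2)
  seg 5: up by d11 = 383/4 → (7783/80, 357/4)
  seg 6: right by d10 = 7523/80 → (7653/40, 357/4)
  seg 7: up by d9 = 23/2 → (7653/40, 403/4)
  seg 8: down by d10 = 7523/80 → (7653/40, 537/80)

d6 = 77/20
d7 = 91/5
d8 = -27/4
d9 = 23/2
d10 = 7523/80
d11 = 383/4
d12 = -11/4
endpoint = (7653/40, 537/80)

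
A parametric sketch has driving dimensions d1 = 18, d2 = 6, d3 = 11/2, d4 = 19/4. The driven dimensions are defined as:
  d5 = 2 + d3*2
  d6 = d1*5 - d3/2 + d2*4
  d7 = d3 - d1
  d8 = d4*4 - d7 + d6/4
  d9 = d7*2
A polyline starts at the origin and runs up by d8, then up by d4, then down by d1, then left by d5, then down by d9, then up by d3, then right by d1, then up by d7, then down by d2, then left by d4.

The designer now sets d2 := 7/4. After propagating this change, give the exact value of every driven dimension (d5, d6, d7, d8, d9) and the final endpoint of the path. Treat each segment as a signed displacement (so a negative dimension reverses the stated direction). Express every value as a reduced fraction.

Apply edit: d2 := 7/4
  d5 = 2 + d3*2 = 13
  d6 = d1*5 - d3/2 + d2*4 = 377/4
  d7 = d3 - d1 = -25/2
  d8 = d4*4 - d7 + d6/4 = 881/16
  d9 = d7*2 = -25
Walk from origin (0, 0):
  seg 1: up by d8 = 881/16 → (0, 881/16)
  seg 2: up by d4 = 19/4 → (0, 957/16)
  seg 3: down by d1 = 18 → (0, 669/16)
  seg 4: left by d5 = 13 → (-13, 669/16)
  seg 5: down by d9 = -25 → (-13, 1069/16)
  seg 6: up by d3 = 11/2 → (-13, 1157/16)
  seg 7: right by d1 = 18 → (5, 1157/16)
  seg 8: up by d7 = -25/2 → (5, 957/16)
  seg 9: down by d2 = 7/4 → (5, 929/16)
  seg 10: left by d4 = 19/4 → (1/4, 929/16)

d5 = 13
d6 = 377/4
d7 = -25/2
d8 = 881/16
d9 = -25
endpoint = (1/4, 929/16)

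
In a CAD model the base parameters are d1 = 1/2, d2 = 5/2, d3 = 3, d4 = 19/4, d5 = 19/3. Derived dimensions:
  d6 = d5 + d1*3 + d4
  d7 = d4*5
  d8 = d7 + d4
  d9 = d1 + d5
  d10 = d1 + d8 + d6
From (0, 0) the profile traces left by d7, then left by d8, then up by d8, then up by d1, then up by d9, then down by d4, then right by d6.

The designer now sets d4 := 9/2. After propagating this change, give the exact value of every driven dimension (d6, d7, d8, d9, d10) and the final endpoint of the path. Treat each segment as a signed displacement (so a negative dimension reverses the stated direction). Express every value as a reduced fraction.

Apply edit: d4 := 9/2
  d6 = d5 + d1*3 + d4 = 37/3
  d7 = d4*5 = 45/2
  d8 = d7 + d4 = 27
  d9 = d1 + d5 = 41/6
  d10 = d1 + d8 + d6 = 239/6
Walk from origin (0, 0):
  seg 1: left by d7 = 45/2 → (-45/2, 0)
  seg 2: left by d8 = 27 → (-99/2, 0)
  seg 3: up by d8 = 27 → (-99/2, 27)
  seg 4: up by d1 = 1/2 → (-99/2, 55/2)
  seg 5: up by d9 = 41/6 → (-99/2, 103/3)
  seg 6: down by d4 = 9/2 → (-99/2, 179/6)
  seg 7: right by d6 = 37/3 → (-223/6, 179/6)

d6 = 37/3
d7 = 45/2
d8 = 27
d9 = 41/6
d10 = 239/6
endpoint = (-223/6, 179/6)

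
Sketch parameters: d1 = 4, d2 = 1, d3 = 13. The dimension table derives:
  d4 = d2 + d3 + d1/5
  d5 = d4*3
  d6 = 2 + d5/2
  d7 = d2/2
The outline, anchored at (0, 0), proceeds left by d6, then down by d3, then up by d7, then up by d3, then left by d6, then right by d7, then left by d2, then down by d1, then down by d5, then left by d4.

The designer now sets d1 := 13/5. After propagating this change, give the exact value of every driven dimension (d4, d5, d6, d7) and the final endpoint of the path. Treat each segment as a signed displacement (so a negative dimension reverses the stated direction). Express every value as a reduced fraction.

Apply edit: d1 := 13/5
  d4 = d2 + d3 + d1/5 = 363/25
  d5 = d4*3 = 1089/25
  d6 = 2 + d5/2 = 1189/50
  d7 = d2/2 = 1/2
Walk from origin (0, 0):
  seg 1: left by d6 = 1189/50 → (-1189/50, 0)
  seg 2: down by d3 = 13 → (-1189/50, -13)
  seg 3: up by d7 = 1/2 → (-1189/50, -25/2)
  seg 4: up by d3 = 13 → (-1189/50, 1/2)
  seg 5: left by d6 = 1189/50 → (-1189/25, 1/2)
  seg 6: right by d7 = 1/2 → (-2353/50, 1/2)
  seg 7: left by d2 = 1 → (-2403/50, 1/2)
  seg 8: down by d1 = 13/5 → (-2403/50, -21/10)
  seg 9: down by d5 = 1089/25 → (-2403/50, -2283/50)
  seg 10: left by d4 = 363/25 → (-3129/50, -2283/50)

d4 = 363/25
d5 = 1089/25
d6 = 1189/50
d7 = 1/2
endpoint = (-3129/50, -2283/50)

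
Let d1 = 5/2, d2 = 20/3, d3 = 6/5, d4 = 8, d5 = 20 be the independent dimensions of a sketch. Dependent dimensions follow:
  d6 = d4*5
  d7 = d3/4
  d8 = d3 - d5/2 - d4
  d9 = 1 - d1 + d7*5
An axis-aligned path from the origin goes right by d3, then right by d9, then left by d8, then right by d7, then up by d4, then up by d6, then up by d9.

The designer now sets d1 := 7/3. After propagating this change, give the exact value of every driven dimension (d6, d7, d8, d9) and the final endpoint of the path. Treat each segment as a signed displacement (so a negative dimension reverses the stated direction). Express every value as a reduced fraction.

d6 = 40
d7 = 3/10
d8 = -84/5
d9 = 1/6
endpoint = (277/15, 289/6)

Apply edit: d1 := 7/3
  d6 = d4*5 = 40
  d7 = d3/4 = 3/10
  d8 = d3 - d5/2 - d4 = -84/5
  d9 = 1 - d1 + d7*5 = 1/6
Walk from origin (0, 0):
  seg 1: right by d3 = 6/5 → (6/5, 0)
  seg 2: right by d9 = 1/6 → (41/30, 0)
  seg 3: left by d8 = -84/5 → (109/6, 0)
  seg 4: right by d7 = 3/10 → (277/15, 0)
  seg 5: up by d4 = 8 → (277/15, 8)
  seg 6: up by d6 = 40 → (277/15, 48)
  seg 7: up by d9 = 1/6 → (277/15, 289/6)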